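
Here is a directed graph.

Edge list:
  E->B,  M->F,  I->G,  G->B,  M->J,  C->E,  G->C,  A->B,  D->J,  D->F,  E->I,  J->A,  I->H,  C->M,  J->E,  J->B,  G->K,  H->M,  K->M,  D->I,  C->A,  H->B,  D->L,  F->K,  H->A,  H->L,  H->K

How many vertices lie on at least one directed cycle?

A vertex is on a directed cycle iff it belongs to a strongly connected component of size ≥ 2 (or has a self-loop).
The vertices on cycles are {C, E, F, G, H, I, J, K, M} — 9 in total.

9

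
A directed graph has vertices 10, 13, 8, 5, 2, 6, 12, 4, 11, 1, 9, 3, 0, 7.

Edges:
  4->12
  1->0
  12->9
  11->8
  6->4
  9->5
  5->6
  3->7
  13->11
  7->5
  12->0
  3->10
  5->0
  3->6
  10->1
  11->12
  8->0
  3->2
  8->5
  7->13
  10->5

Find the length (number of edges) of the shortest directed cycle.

For each vertex v, BFS finds the shortest path from v back to v.
The shortest such closed walk is 6 → 4 → 12 → 9 → 5 → 6, length 5.

5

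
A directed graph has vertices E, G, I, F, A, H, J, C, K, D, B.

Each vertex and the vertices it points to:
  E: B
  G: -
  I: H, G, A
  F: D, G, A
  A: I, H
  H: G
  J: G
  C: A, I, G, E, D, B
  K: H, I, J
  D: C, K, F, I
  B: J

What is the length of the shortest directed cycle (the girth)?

2

For each vertex v, BFS finds the shortest path from v back to v.
The shortest such closed walk is C → D → C, length 2.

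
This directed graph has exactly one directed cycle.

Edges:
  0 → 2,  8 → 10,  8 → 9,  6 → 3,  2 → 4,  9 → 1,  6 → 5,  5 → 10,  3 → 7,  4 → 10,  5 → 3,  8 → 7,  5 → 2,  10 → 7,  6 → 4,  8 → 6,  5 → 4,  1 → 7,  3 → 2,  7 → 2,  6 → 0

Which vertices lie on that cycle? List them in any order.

2, 4, 7, 10

DFS with gray/black marking from 4:
4 gray
  10 gray
    7 gray
      2 gray
        2→4: 4 is gray → back edge
Back edge closes the cycle 4 → 10 → 7 → 2 → 4; its vertices are {2, 4, 7, 10}.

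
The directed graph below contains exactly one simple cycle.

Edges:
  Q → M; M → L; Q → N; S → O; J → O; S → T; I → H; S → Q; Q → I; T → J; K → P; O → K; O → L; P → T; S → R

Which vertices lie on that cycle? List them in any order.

J, K, O, P, T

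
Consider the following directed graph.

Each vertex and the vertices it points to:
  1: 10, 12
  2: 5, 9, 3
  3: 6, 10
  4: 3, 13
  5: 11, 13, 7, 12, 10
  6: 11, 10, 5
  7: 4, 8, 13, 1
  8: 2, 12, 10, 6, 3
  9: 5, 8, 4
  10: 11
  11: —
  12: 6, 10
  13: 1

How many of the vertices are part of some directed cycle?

A vertex is on a directed cycle iff it belongs to a strongly connected component of size ≥ 2 (or has a self-loop).
The vertices on cycles are {1, 2, 3, 4, 5, 6, 7, 8, 9, 12, 13} — 11 in total.

11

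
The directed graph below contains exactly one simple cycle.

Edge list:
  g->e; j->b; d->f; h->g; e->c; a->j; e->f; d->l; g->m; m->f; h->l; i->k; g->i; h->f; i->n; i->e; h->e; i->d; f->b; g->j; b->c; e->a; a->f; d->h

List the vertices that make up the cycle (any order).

d, g, h, i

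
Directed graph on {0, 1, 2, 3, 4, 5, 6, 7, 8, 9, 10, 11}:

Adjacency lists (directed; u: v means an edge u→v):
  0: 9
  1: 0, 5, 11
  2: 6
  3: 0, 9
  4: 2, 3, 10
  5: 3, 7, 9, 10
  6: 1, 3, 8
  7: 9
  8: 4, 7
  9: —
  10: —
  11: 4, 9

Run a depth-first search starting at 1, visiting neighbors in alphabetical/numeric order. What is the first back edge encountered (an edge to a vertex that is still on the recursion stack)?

DFS from 1 (visiting neighbors in alphabetical/numeric order); mark gray on enter, black on exit:
1 gray
  0 gray
    9 gray
    9 black
  0 black
  5 gray
    3 gray
      3→0: 0 black — skip
      3→9: 9 black — skip
    3 black
    7 gray
      7→9: 9 black — skip
    7 black
    5→9: 9 black — skip
    10 gray
    10 black
  5 black
  11 gray
    4 gray
      2 gray
        6 gray
          6→1: 1 is gray → back edge
First back edge: 6 → 1.

6->1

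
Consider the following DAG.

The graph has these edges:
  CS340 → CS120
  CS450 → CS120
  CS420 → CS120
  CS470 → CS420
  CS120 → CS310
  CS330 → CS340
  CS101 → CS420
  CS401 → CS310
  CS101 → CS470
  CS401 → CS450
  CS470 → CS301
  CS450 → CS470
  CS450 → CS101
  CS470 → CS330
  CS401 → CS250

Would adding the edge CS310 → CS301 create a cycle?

No

Adding CS310→CS301 creates a cycle iff CS301 can already reach CS310.
Explore from CS301: no path reaches CS310. The graph stays acyclic.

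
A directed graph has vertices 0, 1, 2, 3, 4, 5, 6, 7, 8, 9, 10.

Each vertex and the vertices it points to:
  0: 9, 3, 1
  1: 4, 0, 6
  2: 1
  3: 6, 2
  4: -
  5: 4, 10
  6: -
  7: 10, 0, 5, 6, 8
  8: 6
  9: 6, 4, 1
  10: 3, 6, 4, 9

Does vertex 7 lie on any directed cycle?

No

7 lies on a cycle iff there is a path from 7 back to itself.
Exploring from 7, it never reaches itself; equivalently, its strongly connected component is a singleton.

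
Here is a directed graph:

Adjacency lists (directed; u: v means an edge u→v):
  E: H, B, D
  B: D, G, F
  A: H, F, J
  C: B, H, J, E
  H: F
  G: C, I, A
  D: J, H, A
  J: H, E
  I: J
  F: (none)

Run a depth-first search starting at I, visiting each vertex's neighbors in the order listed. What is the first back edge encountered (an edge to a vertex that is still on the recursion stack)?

D->J

DFS from I (visiting each vertex's neighbors in the order listed); mark gray on enter, black on exit:
I gray
  J gray
    H gray
      F gray
      F black
    H black
    E gray
      E→H: H black — skip
      B gray
        D gray
          D→J: J is gray → back edge
First back edge: D → J.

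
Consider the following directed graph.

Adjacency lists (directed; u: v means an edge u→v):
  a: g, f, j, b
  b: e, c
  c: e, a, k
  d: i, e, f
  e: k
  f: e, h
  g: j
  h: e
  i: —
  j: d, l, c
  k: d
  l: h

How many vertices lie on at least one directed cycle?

10

A vertex is on a directed cycle iff it belongs to a strongly connected component of size ≥ 2 (or has a self-loop).
The vertices on cycles are {a, b, c, d, e, f, g, h, j, k} — 10 in total.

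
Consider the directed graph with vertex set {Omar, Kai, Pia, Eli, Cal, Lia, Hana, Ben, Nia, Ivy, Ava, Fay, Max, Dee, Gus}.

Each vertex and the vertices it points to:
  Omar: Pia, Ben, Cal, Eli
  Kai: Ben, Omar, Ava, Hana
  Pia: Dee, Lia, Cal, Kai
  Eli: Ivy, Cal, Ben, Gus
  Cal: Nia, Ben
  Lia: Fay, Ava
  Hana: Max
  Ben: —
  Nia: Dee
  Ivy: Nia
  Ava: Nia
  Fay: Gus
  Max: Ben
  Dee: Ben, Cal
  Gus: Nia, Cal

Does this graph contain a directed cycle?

DFS with white/gray/black marking, starting from Ava:
Ava gray
  Nia gray
    Dee gray
      Ben gray
      Ben black
      Cal gray
        Cal→Nia: Nia is gray → back edge
Back edge found, so a cycle exists: Nia → Dee → Cal → Nia.

Yes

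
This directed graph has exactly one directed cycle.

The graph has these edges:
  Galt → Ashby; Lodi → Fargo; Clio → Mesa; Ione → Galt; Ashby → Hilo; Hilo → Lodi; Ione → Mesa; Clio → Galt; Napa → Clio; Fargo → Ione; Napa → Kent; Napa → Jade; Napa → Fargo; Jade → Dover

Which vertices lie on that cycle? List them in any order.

Galt, Hilo, Ione, Lodi, Ashby, Fargo

DFS with gray/black marking from Fargo:
Fargo gray
  Ione gray
    Galt gray
      Ashby gray
        Hilo gray
          Lodi gray
            Lodi→Fargo: Fargo is gray → back edge
Back edge closes the cycle Fargo → Ione → Galt → Ashby → Hilo → Lodi → Fargo; its vertices are {Galt, Hilo, Ione, Lodi, Ashby, Fargo}.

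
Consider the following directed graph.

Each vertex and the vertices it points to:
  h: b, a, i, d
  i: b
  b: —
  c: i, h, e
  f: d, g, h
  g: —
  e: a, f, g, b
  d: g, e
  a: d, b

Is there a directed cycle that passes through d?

d is on a cycle iff d can reach itself via ≥1 edge.
d → e → a → d — yes.

Yes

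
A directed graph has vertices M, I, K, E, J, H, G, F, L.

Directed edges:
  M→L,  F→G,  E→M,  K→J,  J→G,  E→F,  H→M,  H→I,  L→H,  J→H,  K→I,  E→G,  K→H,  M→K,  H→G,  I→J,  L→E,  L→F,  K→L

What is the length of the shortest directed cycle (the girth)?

3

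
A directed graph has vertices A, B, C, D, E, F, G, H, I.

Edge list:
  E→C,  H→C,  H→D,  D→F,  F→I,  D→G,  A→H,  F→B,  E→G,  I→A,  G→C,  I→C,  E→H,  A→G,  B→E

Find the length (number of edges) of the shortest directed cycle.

5

For each vertex v, BFS finds the shortest path from v back to v.
The shortest such closed walk is D → F → B → E → H → D, length 5.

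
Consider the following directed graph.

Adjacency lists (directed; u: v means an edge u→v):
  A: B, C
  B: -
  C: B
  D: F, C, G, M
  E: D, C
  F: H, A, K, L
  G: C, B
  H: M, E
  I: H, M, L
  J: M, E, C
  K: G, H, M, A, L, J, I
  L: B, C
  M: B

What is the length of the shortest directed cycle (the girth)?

4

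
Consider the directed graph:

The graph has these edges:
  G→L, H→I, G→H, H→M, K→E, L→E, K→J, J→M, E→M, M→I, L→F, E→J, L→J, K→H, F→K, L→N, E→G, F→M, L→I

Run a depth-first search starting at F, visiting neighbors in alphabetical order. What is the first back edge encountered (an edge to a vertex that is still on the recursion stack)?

L→E

DFS from F (visiting neighbors in alphabetical order); mark gray on enter, black on exit:
F gray
  K gray
    E gray
      G gray
        H gray
          I gray
          I black
          M gray
            M→I: I black — skip
          M black
        H black
        L gray
          L→E: E is gray → back edge
First back edge: L → E.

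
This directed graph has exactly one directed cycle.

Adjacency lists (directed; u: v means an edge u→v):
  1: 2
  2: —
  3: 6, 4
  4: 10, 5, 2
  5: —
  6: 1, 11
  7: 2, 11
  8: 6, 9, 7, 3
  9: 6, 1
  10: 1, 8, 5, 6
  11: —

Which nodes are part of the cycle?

DFS with gray/black marking from 10:
10 gray
  1 gray
    2 gray
    2 black
  1 black
  8 gray
    6 gray
      6→1: 1 black — skip
      11 gray
      11 black
    6 black
    9 gray
      9→6: 6 black — skip
      9→1: 1 black — skip
    9 black
    7 gray
      7→2: 2 black — skip
      7→11: 11 black — skip
    7 black
    3 gray
      3→6: 6 black — skip
      4 gray
        4→10: 10 is gray → back edge
Back edge closes the cycle 10 → 8 → 3 → 4 → 10; its vertices are {3, 4, 8, 10}.

3, 4, 8, 10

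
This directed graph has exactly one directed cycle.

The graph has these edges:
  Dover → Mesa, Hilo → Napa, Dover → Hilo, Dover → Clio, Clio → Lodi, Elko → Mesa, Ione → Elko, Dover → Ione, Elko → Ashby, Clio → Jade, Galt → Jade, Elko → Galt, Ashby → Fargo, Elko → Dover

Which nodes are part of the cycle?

DFS with gray/black marking from Elko:
Elko gray
  Galt gray
    Jade gray
    Jade black
  Galt black
  Dover gray
    Clio gray
      Lodi gray
      Lodi black
      Clio→Jade: Jade black — skip
    Clio black
    Ione gray
      Ione→Elko: Elko is gray → back edge
Back edge closes the cycle Elko → Dover → Ione → Elko; its vertices are {Elko, Ione, Dover}.

Elko, Ione, Dover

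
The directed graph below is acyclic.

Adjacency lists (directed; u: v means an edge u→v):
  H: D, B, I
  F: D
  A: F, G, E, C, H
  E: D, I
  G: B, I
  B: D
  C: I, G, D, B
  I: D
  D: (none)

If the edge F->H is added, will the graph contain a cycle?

No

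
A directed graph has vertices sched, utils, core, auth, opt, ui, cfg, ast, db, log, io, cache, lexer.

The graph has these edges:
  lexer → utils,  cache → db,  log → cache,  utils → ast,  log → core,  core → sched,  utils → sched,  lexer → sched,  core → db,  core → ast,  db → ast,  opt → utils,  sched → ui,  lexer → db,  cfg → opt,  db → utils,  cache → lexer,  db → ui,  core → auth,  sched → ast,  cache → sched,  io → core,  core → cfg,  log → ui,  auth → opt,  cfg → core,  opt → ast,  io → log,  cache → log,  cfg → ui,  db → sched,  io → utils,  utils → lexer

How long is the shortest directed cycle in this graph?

For each vertex v, BFS finds the shortest path from v back to v.
The shortest such closed walk is log → cache → log, length 2.

2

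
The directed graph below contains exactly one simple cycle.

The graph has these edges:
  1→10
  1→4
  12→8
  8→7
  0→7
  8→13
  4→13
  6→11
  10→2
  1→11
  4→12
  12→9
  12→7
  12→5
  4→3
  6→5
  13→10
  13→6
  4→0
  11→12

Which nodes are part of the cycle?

6, 8, 11, 12, 13

DFS with gray/black marking from 11:
11 gray
  12 gray
    8 gray
      7 gray
      7 black
      13 gray
        6 gray
          6→11: 11 is gray → back edge
Back edge closes the cycle 11 → 12 → 8 → 13 → 6 → 11; its vertices are {6, 8, 11, 12, 13}.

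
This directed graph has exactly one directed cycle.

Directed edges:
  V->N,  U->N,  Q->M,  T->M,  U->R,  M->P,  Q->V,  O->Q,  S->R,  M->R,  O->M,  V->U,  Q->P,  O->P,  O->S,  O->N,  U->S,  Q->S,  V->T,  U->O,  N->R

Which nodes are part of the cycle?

O, Q, U, V

DFS with gray/black marking from U:
U gray
  R gray
  R black
  O gray
    S gray
      S→R: R black — skip
    S black
    N gray
      N→R: R black — skip
    N black
    M gray
      M→R: R black — skip
      P gray
      P black
    M black
    Q gray
      Q→S: S black — skip
      Q→M: M black — skip
      Q→P: P black — skip
      V gray
        T gray
          T→M: M black — skip
        T black
        V→N: N black — skip
        V→U: U is gray → back edge
Back edge closes the cycle U → O → Q → V → U; its vertices are {O, Q, U, V}.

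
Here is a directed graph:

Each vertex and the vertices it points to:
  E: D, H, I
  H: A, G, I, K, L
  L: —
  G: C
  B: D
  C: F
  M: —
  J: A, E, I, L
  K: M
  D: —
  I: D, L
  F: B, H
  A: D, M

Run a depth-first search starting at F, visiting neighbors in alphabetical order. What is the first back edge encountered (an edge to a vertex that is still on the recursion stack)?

C→F

DFS from F (visiting neighbors in alphabetical order); mark gray on enter, black on exit:
F gray
  B gray
    D gray
    D black
  B black
  H gray
    A gray
      A→D: D black — skip
      M gray
      M black
    A black
    G gray
      C gray
        C→F: F is gray → back edge
First back edge: C → F.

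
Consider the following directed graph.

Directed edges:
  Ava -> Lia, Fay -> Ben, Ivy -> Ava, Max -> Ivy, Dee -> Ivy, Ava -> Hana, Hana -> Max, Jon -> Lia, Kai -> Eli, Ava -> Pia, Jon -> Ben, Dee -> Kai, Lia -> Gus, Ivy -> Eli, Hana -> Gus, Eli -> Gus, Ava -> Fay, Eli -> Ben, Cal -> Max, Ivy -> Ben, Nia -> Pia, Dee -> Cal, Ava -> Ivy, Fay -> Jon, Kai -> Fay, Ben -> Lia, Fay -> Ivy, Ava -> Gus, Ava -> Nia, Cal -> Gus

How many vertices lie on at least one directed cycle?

5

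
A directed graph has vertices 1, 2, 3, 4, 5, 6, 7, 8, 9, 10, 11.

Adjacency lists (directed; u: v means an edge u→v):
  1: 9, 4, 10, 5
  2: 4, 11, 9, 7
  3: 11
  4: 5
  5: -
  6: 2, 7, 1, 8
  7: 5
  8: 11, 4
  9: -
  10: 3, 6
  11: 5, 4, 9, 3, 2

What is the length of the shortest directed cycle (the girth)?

For each vertex v, BFS finds the shortest path from v back to v.
The shortest such closed walk is 2 → 11 → 2, length 2.

2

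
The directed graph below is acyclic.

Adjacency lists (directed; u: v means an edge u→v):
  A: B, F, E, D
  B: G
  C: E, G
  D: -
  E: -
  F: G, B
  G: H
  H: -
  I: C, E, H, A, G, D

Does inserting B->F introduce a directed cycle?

Yes

Adding B→F creates a cycle iff F can already reach B.
Path from F: F → B.
So F → … → B → F is a cycle.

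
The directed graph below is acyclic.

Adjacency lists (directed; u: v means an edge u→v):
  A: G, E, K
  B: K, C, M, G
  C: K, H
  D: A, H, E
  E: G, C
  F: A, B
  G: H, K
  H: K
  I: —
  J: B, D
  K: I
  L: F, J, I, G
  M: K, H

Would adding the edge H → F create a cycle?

Adding H→F creates a cycle iff F can already reach H.
Path from F: F → A → G → H.
So F → … → H → F is a cycle.

Yes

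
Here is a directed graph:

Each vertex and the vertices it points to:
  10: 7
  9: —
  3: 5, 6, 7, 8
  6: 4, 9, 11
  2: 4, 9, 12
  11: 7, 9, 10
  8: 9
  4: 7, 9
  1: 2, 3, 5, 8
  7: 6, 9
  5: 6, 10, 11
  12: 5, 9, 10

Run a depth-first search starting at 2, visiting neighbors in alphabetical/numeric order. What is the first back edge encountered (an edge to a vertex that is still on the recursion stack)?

DFS from 2 (visiting neighbors in alphabetical/numeric order); mark gray on enter, black on exit:
2 gray
  4 gray
    7 gray
      6 gray
        6→4: 4 is gray → back edge
First back edge: 6 → 4.

6→4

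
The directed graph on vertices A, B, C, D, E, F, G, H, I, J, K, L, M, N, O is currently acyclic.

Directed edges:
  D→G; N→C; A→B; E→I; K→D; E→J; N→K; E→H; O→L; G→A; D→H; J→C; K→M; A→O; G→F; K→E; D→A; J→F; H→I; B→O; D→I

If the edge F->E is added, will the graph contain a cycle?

Yes

Adding F→E creates a cycle iff E can already reach F.
Path from E: E → J → F.
So E → … → F → E is a cycle.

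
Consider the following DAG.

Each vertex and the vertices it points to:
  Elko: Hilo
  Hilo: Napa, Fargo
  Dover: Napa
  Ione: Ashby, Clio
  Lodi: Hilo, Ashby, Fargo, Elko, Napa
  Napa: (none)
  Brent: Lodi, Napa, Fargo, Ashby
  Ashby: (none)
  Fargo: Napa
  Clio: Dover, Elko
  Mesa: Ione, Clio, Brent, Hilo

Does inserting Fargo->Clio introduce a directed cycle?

Yes

Adding Fargo→Clio creates a cycle iff Clio can already reach Fargo.
Path from Clio: Clio → Elko → Hilo → Fargo.
So Clio → … → Fargo → Clio is a cycle.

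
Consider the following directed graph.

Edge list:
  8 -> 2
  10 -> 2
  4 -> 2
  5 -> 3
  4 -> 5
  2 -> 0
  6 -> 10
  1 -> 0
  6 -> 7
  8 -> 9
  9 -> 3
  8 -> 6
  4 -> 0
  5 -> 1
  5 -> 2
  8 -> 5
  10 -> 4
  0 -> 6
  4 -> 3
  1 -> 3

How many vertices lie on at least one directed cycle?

A vertex is on a directed cycle iff it belongs to a strongly connected component of size ≥ 2 (or has a self-loop).
The vertices on cycles are {0, 1, 2, 4, 5, 6, 10} — 7 in total.

7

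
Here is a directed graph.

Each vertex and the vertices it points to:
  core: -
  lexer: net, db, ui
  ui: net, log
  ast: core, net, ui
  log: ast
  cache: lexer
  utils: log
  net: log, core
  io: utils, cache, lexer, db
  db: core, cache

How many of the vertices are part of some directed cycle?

A vertex is on a directed cycle iff it belongs to a strongly connected component of size ≥ 2 (or has a self-loop).
The vertices on cycles are {db, ui, ast, log, net, cache, lexer} — 7 in total.

7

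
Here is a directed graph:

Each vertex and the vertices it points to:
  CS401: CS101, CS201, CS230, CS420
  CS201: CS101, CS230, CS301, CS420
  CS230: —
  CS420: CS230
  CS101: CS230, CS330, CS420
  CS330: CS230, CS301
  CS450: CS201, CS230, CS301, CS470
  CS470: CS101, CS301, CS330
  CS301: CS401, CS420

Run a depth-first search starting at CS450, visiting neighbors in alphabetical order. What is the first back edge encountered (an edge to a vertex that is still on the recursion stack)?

DFS from CS450 (visiting neighbors in alphabetical order); mark gray on enter, black on exit:
CS450 gray
  CS201 gray
    CS101 gray
      CS230 gray
      CS230 black
      CS330 gray
        CS330→CS230: CS230 black — skip
        CS301 gray
          CS401 gray
            CS401→CS101: CS101 is gray → back edge
First back edge: CS401 → CS101.

CS401->CS101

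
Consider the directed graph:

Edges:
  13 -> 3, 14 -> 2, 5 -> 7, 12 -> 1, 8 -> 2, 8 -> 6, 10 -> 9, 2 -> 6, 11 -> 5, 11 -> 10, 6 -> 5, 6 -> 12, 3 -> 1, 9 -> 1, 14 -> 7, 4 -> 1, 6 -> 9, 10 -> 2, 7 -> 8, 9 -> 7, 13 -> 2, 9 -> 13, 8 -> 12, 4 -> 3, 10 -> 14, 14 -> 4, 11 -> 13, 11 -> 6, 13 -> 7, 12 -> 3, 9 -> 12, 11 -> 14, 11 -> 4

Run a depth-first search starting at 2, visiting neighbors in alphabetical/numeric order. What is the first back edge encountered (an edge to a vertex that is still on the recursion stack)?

DFS from 2 (visiting neighbors in alphabetical/numeric order); mark gray on enter, black on exit:
2 gray
  6 gray
    5 gray
      7 gray
        8 gray
          8→2: 2 is gray → back edge
First back edge: 8 → 2.

8->2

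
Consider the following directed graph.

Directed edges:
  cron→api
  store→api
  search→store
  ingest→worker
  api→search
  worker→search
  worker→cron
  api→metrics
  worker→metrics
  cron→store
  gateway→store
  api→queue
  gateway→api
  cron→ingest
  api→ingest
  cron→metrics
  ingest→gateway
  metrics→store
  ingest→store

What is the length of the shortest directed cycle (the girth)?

For each vertex v, BFS finds the shortest path from v back to v.
The shortest such closed walk is worker → cron → ingest → worker, length 3.

3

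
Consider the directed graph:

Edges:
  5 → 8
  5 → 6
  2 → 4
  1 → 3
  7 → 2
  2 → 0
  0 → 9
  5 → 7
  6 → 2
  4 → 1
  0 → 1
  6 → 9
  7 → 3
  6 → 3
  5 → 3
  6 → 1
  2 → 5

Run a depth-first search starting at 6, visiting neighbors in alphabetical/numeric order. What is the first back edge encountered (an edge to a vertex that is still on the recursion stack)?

DFS from 6 (visiting neighbors in alphabetical/numeric order); mark gray on enter, black on exit:
6 gray
  1 gray
    3 gray
    3 black
  1 black
  2 gray
    0 gray
      0→1: 1 black — skip
      9 gray
      9 black
    0 black
    4 gray
      4→1: 1 black — skip
    4 black
    5 gray
      5→3: 3 black — skip
      5→6: 6 is gray → back edge
First back edge: 5 → 6.

5->6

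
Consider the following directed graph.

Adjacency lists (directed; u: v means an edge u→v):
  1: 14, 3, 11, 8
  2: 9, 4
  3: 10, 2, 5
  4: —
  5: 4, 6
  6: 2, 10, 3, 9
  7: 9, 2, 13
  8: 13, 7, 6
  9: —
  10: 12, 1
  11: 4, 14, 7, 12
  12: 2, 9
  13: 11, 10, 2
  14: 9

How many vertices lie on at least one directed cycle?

A vertex is on a directed cycle iff it belongs to a strongly connected component of size ≥ 2 (or has a self-loop).
The vertices on cycles are {1, 3, 5, 6, 7, 8, 10, 11, 13} — 9 in total.

9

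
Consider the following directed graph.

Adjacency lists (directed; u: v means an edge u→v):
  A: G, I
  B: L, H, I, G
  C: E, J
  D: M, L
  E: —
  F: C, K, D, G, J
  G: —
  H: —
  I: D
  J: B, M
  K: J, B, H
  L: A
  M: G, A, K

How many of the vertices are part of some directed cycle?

8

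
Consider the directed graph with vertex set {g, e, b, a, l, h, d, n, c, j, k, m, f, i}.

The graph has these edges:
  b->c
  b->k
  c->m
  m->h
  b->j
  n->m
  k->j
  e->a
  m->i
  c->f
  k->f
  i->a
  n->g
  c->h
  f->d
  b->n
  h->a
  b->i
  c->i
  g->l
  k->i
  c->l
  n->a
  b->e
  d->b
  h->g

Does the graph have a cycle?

Yes

DFS with white/gray/black marking, starting from j:
j gray
j black
g gray
  l gray
  l black
g black
e gray
  a gray
  a black
e black
b gray
  b→j: j black — skip
  n gray
    n→g: g black — skip
    m gray
      h gray
        h→g: g black — skip
        h→a: a black — skip
      h black
      i gray
        i→a: a black — skip
      i black
    m black
    n→a: a black — skip
  n black
  c gray
    f gray
      d gray
        d→b: b is gray → back edge
Back edge found, so a cycle exists: b → c → f → d → b.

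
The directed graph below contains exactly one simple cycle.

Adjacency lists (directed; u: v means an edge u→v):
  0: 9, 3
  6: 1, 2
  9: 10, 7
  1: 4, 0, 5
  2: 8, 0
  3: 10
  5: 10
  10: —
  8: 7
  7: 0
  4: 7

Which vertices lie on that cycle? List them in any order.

0, 7, 9

DFS with gray/black marking from 0:
0 gray
  9 gray
    10 gray
    10 black
    7 gray
      7→0: 0 is gray → back edge
Back edge closes the cycle 0 → 9 → 7 → 0; its vertices are {0, 7, 9}.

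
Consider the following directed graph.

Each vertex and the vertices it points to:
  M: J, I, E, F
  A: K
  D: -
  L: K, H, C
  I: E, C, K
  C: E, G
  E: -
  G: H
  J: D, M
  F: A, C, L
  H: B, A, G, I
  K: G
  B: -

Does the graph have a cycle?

Yes

DFS with white/gray/black marking, starting from B:
B gray
B black
M gray
  J gray
    D gray
    D black
    J→M: M is gray → back edge
Back edge found, so a cycle exists: M → J → M.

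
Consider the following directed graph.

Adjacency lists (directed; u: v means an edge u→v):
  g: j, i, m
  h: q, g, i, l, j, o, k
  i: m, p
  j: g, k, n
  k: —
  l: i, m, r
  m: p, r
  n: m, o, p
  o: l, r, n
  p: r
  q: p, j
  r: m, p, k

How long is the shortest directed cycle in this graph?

2

For each vertex v, BFS finds the shortest path from v back to v.
The shortest such closed walk is o → n → o, length 2.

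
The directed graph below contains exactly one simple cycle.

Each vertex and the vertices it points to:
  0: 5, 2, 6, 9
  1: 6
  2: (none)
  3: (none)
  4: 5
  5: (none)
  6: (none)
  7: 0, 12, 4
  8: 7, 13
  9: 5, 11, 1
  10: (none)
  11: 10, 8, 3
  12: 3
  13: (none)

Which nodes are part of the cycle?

0, 7, 8, 9, 11

DFS with gray/black marking from 8:
8 gray
  7 gray
    0 gray
      5 gray
      5 black
      2 gray
      2 black
      6 gray
      6 black
      9 gray
        9→5: 5 black — skip
        11 gray
          10 gray
          10 black
          11→8: 8 is gray → back edge
Back edge closes the cycle 8 → 7 → 0 → 9 → 11 → 8; its vertices are {0, 7, 8, 9, 11}.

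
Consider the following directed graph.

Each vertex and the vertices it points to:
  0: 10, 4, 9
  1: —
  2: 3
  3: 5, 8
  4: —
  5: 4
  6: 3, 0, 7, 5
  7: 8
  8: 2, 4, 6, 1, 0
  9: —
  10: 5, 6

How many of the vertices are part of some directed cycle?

A vertex is on a directed cycle iff it belongs to a strongly connected component of size ≥ 2 (or has a self-loop).
The vertices on cycles are {0, 2, 3, 6, 7, 8, 10} — 7 in total.

7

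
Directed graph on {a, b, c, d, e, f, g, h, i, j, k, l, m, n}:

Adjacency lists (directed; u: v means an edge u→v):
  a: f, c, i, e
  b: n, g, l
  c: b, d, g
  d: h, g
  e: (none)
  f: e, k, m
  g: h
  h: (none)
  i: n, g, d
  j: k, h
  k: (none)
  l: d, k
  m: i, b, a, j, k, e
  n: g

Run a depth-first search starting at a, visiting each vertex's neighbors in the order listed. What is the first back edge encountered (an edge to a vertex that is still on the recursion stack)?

m→a

DFS from a (visiting each vertex's neighbors in the order listed); mark gray on enter, black on exit:
a gray
  f gray
    e gray
    e black
    k gray
    k black
    m gray
      i gray
        n gray
          g gray
            h gray
            h black
          g black
        n black
        i→g: g black — skip
        d gray
          d→h: h black — skip
          d→g: g black — skip
        d black
      i black
      b gray
        b→n: n black — skip
        b→g: g black — skip
        l gray
          l→d: d black — skip
          l→k: k black — skip
        l black
      b black
      m→a: a is gray → back edge
First back edge: m → a.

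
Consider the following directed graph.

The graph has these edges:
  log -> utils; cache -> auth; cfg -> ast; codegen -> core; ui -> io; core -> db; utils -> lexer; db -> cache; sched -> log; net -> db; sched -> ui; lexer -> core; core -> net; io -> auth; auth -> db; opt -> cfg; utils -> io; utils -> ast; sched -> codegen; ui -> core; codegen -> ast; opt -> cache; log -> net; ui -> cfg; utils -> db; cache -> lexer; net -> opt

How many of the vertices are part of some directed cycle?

A vertex is on a directed cycle iff it belongs to a strongly connected component of size ≥ 2 (or has a self-loop).
The vertices on cycles are {db, net, opt, auth, core, cache, lexer} — 7 in total.

7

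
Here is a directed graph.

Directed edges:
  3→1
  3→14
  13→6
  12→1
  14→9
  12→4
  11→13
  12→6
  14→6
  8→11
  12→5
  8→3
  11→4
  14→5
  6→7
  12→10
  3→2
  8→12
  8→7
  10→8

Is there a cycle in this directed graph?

DFS with white/gray/black marking, starting from 6:
6 gray
  7 gray
  7 black
6 black
9 gray
9 black
10 gray
  8 gray
    3 gray
      2 gray
      2 black
      14 gray
        14→9: 9 black — skip
        14→6: 6 black — skip
        5 gray
        5 black
      14 black
      1 gray
      1 black
    3 black
    11 gray
      13 gray
        13→6: 6 black — skip
      13 black
      4 gray
      4 black
    11 black
    8→7: 7 black — skip
    12 gray
      12→4: 4 black — skip
      12→5: 5 black — skip
      12→1: 1 black — skip
      12→10: 10 is gray → back edge
Back edge found, so a cycle exists: 10 → 8 → 12 → 10.

Yes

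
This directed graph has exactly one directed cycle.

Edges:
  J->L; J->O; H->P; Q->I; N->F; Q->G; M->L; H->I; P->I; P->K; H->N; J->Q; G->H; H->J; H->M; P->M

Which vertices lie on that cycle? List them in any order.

G, H, J, Q

DFS with gray/black marking from H:
H gray
  P gray
    I gray
    I black
    M gray
      L gray
      L black
    M black
    K gray
    K black
  P black
  N gray
    F gray
    F black
  N black
  J gray
    J→L: L black — skip
    O gray
    O black
    Q gray
      Q→I: I black — skip
      G gray
        G→H: H is gray → back edge
Back edge closes the cycle H → J → Q → G → H; its vertices are {G, H, J, Q}.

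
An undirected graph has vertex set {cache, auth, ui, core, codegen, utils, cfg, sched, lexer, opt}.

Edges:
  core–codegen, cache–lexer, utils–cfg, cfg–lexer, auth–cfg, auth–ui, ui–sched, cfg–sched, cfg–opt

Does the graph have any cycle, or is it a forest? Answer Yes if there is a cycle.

Yes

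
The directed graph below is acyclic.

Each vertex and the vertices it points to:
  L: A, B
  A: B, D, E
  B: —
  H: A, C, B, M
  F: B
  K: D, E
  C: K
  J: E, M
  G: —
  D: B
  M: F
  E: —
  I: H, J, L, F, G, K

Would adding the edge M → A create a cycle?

No

Adding M→A creates a cycle iff A can already reach M.
Explore from A: no path reaches M. The graph stays acyclic.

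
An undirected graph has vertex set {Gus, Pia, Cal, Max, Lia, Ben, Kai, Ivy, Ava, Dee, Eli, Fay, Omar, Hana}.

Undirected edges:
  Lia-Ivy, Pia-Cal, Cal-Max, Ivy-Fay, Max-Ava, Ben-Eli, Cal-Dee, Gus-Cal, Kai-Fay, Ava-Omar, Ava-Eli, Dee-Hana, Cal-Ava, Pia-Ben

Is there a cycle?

DFS, tracking each vertex's parent; an edge to a visited non-parent vertex closes a cycle.
Start from Max:
visit Max (parent –)
  visit Ava (parent Max)
    Ava–Max: parent, skip
    visit Cal (parent Ava)
      visit Pia (parent Cal)
        visit Ben (parent Pia)
          visit Eli (parent Ben)
            Eli–Ava: Ava visited and ≠ parent → cycle
Cycle: Ava – Cal – Pia – Ben – Eli – Ava.

Yes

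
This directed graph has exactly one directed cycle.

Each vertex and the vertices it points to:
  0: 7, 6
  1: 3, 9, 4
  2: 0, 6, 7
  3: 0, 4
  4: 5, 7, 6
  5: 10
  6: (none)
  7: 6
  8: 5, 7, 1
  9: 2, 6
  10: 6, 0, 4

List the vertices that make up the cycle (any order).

4, 5, 10

DFS with gray/black marking from 5:
5 gray
  10 gray
    6 gray
    6 black
    0 gray
      7 gray
        7→6: 6 black — skip
      7 black
      0→6: 6 black — skip
    0 black
    4 gray
      4→5: 5 is gray → back edge
Back edge closes the cycle 5 → 10 → 4 → 5; its vertices are {4, 5, 10}.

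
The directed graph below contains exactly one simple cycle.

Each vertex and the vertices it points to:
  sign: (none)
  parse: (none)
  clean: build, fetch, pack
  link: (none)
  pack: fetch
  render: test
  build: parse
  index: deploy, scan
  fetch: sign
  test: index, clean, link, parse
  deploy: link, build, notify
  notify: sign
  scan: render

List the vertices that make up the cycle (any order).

DFS with gray/black marking from test:
test gray
  index gray
    deploy gray
      link gray
      link black
      build gray
        parse gray
        parse black
      build black
      notify gray
        sign gray
        sign black
      notify black
    deploy black
    scan gray
      render gray
        render→test: test is gray → back edge
Back edge closes the cycle test → index → scan → render → test; its vertices are {scan, test, index, render}.

scan, test, index, render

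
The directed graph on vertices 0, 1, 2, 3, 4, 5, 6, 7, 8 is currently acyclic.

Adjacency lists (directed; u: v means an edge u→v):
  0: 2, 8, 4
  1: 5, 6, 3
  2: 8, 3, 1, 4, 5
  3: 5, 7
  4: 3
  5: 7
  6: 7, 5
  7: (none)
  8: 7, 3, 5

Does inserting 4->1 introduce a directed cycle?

No

Adding 4→1 creates a cycle iff 1 can already reach 4.
Explore from 1: no path reaches 4. The graph stays acyclic.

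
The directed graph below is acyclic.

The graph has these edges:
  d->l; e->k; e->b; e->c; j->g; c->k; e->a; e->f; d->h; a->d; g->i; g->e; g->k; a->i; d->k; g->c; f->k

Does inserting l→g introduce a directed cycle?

Yes

Adding l→g creates a cycle iff g can already reach l.
Path from g: g → e → a → d → l.
So g → … → l → g is a cycle.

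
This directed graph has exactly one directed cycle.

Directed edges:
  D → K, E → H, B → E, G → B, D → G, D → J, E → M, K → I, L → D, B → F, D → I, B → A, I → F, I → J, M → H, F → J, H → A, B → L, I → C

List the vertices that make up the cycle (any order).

B, D, G, L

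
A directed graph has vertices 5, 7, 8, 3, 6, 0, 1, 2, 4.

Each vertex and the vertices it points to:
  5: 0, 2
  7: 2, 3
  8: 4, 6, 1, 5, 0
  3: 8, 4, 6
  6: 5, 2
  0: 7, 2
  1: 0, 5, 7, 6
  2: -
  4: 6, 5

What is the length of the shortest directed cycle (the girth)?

4

For each vertex v, BFS finds the shortest path from v back to v.
The shortest such closed walk is 3 → 8 → 0 → 7 → 3, length 4.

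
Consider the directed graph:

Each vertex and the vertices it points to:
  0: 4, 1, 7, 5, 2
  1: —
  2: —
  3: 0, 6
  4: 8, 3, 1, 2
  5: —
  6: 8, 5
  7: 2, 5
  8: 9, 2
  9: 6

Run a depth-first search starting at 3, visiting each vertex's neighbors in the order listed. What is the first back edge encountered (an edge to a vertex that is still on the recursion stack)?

6->8

DFS from 3 (visiting each vertex's neighbors in the order listed); mark gray on enter, black on exit:
3 gray
  0 gray
    4 gray
      8 gray
        9 gray
          6 gray
            6→8: 8 is gray → back edge
First back edge: 6 → 8.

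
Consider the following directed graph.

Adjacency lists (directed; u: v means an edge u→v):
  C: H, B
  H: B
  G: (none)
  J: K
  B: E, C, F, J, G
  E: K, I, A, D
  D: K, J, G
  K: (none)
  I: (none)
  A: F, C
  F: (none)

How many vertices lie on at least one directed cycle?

5

A vertex is on a directed cycle iff it belongs to a strongly connected component of size ≥ 2 (or has a self-loop).
The vertices on cycles are {A, B, C, E, H} — 5 in total.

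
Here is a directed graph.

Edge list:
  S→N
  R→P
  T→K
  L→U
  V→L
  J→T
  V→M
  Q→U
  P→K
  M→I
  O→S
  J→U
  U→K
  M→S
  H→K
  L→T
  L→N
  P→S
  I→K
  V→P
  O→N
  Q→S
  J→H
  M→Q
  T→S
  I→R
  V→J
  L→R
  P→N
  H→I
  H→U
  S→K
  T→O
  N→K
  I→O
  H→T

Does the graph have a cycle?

No

DFS with white/gray/black marking, starting from K:
K gray
K black
H gray
  I gray
    O gray
      N gray
        N→K: K black — skip
      N black
      S gray
        S→N: N black — skip
        S→K: K black — skip
      S black
    O black
    R gray
      P gray
        P→S: S black — skip
        P→K: K black — skip
        P→N: N black — skip
      P black
    R black
    I→K: K black — skip
  I black
  U gray
    U→K: K black — skip
  U black
  T gray
    T→S: S black — skip
    T→K: K black — skip
    T→O: O black — skip
  T black
  H→K: K black — skip
H black
J gray
  J→U: U black — skip
  J→H: H black — skip
  J→T: T black — skip
J black
L gray
  L→R: R black — skip
  L→N: N black — skip
  L→T: T black — skip
  L→U: U black — skip
L black
M gray
  M→S: S black — skip
  Q gray
    Q→S: S black — skip
    Q→U: U black — skip
  Q black
  M→I: I black — skip
M black
V gray
  V→L: L black — skip
  V→M: M black — skip
  V→J: J black — skip
  V→P: P black — skip
V black
Every edge goes to a white or black vertex — no back edge, so the graph is acyclic.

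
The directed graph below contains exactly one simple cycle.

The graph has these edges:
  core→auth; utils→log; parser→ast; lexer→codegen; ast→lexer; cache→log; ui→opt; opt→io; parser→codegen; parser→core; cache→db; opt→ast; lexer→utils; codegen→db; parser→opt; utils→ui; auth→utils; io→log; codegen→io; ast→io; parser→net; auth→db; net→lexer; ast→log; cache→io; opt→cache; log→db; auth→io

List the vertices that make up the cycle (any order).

ui, ast, opt, lexer, utils

DFS with gray/black marking from opt:
opt gray
  ast gray
    lexer gray
      utils gray
        ui gray
          ui→opt: opt is gray → back edge
Back edge closes the cycle opt → ast → lexer → utils → ui → opt; its vertices are {ui, ast, opt, lexer, utils}.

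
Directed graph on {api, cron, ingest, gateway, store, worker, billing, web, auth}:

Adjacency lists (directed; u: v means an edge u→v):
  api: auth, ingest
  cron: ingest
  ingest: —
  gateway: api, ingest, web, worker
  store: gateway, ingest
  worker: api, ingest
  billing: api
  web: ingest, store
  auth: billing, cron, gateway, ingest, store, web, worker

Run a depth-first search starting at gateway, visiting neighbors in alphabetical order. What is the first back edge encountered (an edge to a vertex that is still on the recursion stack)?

DFS from gateway (visiting neighbors in alphabetical order); mark gray on enter, black on exit:
gateway gray
  api gray
    auth gray
      billing gray
        billing→api: api is gray → back edge
First back edge: billing → api.

billing→api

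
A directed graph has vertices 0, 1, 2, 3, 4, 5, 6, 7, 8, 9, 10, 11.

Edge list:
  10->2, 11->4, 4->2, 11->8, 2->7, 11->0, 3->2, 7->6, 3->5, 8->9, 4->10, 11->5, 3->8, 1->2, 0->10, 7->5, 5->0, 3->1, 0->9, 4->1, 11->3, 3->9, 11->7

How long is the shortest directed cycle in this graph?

5

For each vertex v, BFS finds the shortest path from v back to v.
The shortest such closed walk is 7 → 5 → 0 → 10 → 2 → 7, length 5.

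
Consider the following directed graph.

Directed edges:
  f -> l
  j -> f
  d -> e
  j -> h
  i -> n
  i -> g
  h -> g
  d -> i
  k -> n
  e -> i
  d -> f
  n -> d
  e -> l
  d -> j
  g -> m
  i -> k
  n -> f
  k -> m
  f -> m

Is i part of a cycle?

i is on a cycle iff i can reach itself via ≥1 edge.
i → n → d → i — yes.

Yes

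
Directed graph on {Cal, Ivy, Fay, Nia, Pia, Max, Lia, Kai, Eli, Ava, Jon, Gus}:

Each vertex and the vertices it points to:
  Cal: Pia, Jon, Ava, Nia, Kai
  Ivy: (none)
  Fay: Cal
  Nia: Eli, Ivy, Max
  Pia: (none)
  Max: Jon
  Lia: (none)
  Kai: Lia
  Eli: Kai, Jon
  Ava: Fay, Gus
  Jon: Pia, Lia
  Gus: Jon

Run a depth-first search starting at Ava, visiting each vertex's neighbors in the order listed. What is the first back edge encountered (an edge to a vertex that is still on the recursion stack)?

Cal->Ava

DFS from Ava (visiting each vertex's neighbors in the order listed); mark gray on enter, black on exit:
Ava gray
  Fay gray
    Cal gray
      Pia gray
      Pia black
      Jon gray
        Jon→Pia: Pia black — skip
        Lia gray
        Lia black
      Jon black
      Cal→Ava: Ava is gray → back edge
First back edge: Cal → Ava.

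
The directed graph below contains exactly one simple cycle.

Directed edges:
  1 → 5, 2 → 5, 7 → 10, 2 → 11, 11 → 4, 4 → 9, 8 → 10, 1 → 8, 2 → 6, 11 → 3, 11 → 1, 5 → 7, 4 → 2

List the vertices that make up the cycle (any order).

2, 4, 11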